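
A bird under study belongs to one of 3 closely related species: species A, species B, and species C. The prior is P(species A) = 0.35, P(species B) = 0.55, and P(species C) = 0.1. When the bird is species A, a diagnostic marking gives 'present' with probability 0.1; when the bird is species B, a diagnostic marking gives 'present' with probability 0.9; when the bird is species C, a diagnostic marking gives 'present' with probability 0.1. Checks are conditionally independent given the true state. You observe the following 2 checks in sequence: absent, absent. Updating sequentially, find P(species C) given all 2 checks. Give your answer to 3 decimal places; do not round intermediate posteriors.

After 'absent': normaliser = 0.9·0.3500 + 0.1·0.5500 + 0.9·0.1000; P(species A) ≈ 0.6848, P(species B) ≈ 0.1196, P(species C) ≈ 0.1957
After 'absent': normaliser = 0.9·0.6848 + 0.1·0.1196 + 0.9·0.1957; P(species A) ≈ 0.7662, P(species B) ≈ 0.0149, P(species C) ≈ 0.2189

0.219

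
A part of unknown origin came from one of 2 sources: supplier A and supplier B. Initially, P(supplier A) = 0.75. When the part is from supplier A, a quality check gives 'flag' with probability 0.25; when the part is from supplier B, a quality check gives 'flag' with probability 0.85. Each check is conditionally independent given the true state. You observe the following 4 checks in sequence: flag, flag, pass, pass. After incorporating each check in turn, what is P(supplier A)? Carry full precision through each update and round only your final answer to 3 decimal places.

Each posterior becomes the prior for the next update.
After 'flag': P(supplier A) = 0.25·0.7500 / (0.25·0.7500 + 0.85·0.2500) ≈ 0.4688
After 'flag': P(supplier A) = 0.25·0.4688 / (0.25·0.4688 + 0.85·0.5312) ≈ 0.2060
After 'pass': P(supplier A) = 0.75·0.2060 / (0.75·0.2060 + 0.15·0.7940) ≈ 0.5648
After 'pass': P(supplier A) = 0.75·0.5648 / (0.75·0.5648 + 0.15·0.4352) ≈ 0.8665

0.866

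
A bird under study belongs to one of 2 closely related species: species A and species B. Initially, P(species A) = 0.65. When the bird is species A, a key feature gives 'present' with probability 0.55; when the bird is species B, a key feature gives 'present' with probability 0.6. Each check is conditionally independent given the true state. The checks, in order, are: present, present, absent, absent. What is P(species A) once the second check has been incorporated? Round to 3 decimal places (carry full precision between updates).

After 'present': P(species A) = 0.55·0.6500 / (0.55·0.6500 + 0.6·0.3500) ≈ 0.6300
After 'present': P(species A) = 0.55·0.6300 / (0.55·0.6300 + 0.6·0.3700) ≈ 0.6095

0.609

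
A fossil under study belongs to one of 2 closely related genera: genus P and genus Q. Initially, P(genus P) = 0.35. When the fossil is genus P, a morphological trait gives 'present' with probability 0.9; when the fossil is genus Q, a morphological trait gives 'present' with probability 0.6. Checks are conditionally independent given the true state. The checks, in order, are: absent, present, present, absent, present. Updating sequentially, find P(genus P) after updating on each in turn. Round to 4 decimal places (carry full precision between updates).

0.1020

After 'absent': P(genus P) = 0.1·0.3500 / (0.1·0.3500 + 0.4·0.6500) ≈ 0.1186
After 'present': P(genus P) = 0.9·0.1186 / (0.9·0.1186 + 0.6·0.8814) ≈ 0.1680
After 'present': P(genus P) = 0.9·0.1680 / (0.9·0.1680 + 0.6·0.8320) ≈ 0.2325
After 'absent': P(genus P) = 0.1·0.2325 / (0.1·0.2325 + 0.4·0.7675) ≈ 0.0704
After 'present': P(genus P) = 0.9·0.0704 / (0.9·0.0704 + 0.6·0.9296) ≈ 0.1020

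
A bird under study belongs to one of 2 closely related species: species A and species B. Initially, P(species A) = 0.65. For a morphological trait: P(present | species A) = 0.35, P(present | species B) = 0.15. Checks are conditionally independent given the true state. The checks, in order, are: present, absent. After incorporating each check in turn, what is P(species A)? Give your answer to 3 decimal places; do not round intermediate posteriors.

0.768

After 'present': P(species A) = 0.35·0.6500 / (0.35·0.6500 + 0.15·0.3500) ≈ 0.8125
After 'absent': P(species A) = 0.65·0.8125 / (0.65·0.8125 + 0.85·0.1875) ≈ 0.7682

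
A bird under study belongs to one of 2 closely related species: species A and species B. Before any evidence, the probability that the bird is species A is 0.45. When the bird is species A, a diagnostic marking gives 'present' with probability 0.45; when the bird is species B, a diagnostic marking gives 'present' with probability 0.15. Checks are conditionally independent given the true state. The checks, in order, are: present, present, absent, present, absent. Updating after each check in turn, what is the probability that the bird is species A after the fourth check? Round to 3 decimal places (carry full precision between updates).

After 'present': P(species A) = 0.45·0.4500 / (0.45·0.4500 + 0.15·0.5500) ≈ 0.7105
After 'present': P(species A) = 0.45·0.7105 / (0.45·0.7105 + 0.15·0.2895) ≈ 0.8804
After 'absent': P(species A) = 0.55·0.8804 / (0.55·0.8804 + 0.85·0.1196) ≈ 0.8265
After 'present': P(species A) = 0.45·0.8265 / (0.45·0.8265 + 0.15·0.1735) ≈ 0.9346

0.935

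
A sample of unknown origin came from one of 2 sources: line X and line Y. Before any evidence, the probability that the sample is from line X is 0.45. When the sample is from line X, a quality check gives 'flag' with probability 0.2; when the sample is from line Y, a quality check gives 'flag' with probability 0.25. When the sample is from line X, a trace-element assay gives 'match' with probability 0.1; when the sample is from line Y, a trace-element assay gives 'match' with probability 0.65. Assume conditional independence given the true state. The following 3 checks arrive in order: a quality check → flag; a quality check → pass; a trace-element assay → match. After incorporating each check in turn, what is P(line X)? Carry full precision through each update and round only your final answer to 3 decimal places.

After a quality check='flag': P(line X) = 0.2·0.4500 / (0.2·0.4500 + 0.25·0.5500) ≈ 0.3956
After a quality check='pass': P(line X) = 0.8·0.3956 / (0.8·0.3956 + 0.75·0.6044) ≈ 0.4111
After a trace-element assay='match': P(line X) = 0.1·0.4111 / (0.1·0.4111 + 0.65·0.5889) ≈ 0.0970

0.097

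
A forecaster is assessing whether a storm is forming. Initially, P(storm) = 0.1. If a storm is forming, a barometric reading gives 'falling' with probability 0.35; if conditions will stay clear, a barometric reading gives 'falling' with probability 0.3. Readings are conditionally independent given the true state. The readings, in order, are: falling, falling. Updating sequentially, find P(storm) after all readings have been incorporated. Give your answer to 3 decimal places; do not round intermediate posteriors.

0.131

After 'falling': P(storm) = 0.35·0.1000 / (0.35·0.1000 + 0.3·0.9000) ≈ 0.1148
After 'falling': P(storm) = 0.35·0.1148 / (0.35·0.1148 + 0.3·0.8852) ≈ 0.1314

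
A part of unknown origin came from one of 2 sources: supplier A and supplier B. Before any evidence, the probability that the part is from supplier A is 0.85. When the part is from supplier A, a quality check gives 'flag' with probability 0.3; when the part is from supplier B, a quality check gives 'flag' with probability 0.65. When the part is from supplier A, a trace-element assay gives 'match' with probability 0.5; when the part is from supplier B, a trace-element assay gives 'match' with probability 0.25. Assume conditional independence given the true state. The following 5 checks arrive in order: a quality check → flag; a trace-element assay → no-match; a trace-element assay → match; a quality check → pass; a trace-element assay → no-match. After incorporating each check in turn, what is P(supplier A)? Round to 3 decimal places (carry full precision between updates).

0.823

After a quality check='flag': P(supplier A) = 0.3·0.8500 / (0.3·0.8500 + 0.65·0.1500) ≈ 0.7234
After a trace-element assay='no-match': P(supplier A) = 0.5·0.7234 / (0.5·0.7234 + 0.75·0.2766) ≈ 0.6355
After a trace-element assay='match': P(supplier A) = 0.5·0.6355 / (0.5·0.6355 + 0.25·0.3645) ≈ 0.7771
After a quality check='pass': P(supplier A) = 0.7·0.7771 / (0.7·0.7771 + 0.35·0.2229) ≈ 0.8746
After a trace-element assay='no-match': P(supplier A) = 0.5·0.8746 / (0.5·0.8746 + 0.75·0.1254) ≈ 0.8230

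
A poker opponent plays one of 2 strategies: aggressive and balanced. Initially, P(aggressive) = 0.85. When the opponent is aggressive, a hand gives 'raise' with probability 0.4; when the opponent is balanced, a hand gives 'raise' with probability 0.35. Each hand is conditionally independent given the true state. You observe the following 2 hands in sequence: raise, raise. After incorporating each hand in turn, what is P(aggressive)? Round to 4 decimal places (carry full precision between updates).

After 'raise': P(aggressive) = 0.4·0.8500 / (0.4·0.8500 + 0.35·0.1500) ≈ 0.8662
After 'raise': P(aggressive) = 0.4·0.8662 / (0.4·0.8662 + 0.35·0.1338) ≈ 0.8810

0.8810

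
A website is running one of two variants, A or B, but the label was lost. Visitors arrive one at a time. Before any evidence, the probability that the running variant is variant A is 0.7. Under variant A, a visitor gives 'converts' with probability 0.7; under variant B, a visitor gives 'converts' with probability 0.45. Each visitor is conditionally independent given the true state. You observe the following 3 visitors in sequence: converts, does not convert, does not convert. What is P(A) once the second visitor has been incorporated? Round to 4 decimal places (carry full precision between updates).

0.6644

After 'converts': P(A) = 0.7·0.7000 / (0.7·0.7000 + 0.45·0.3000) ≈ 0.7840
After 'does not convert': P(A) = 0.3·0.7840 / (0.3·0.7840 + 0.55·0.2160) ≈ 0.6644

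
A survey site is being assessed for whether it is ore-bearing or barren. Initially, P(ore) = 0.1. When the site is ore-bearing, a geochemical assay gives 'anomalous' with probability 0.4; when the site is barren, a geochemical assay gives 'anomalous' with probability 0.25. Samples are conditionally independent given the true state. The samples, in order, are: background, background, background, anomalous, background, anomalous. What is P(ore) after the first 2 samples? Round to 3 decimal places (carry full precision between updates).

After 'background': P(ore) = 0.6·0.1000 / (0.6·0.1000 + 0.75·0.9000) ≈ 0.0816
After 'background': P(ore) = 0.6·0.0816 / (0.6·0.0816 + 0.75·0.9184) ≈ 0.0664

0.066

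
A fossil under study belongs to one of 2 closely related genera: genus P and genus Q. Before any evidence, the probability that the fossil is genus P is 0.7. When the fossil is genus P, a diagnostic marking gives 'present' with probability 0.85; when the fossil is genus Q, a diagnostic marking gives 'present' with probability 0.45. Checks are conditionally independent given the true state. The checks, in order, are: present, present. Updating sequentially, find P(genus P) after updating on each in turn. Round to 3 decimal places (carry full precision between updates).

After 'present': P(genus P) = 0.85·0.7000 / (0.85·0.7000 + 0.45·0.3000) ≈ 0.8151
After 'present': P(genus P) = 0.85·0.8151 / (0.85·0.8151 + 0.45·0.1849) ≈ 0.8928

0.893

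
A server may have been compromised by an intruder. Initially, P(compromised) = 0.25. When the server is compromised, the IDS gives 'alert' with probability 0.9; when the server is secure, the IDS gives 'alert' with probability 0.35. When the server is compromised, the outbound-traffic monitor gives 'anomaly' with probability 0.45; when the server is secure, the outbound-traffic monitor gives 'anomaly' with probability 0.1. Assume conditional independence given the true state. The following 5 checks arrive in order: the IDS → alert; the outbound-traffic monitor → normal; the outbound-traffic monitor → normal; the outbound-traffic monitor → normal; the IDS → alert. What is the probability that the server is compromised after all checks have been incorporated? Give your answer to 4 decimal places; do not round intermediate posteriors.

After the IDS='alert': P(compromised) = 0.9·0.2500 / (0.9·0.2500 + 0.35·0.7500) ≈ 0.4615
After the outbound-traffic monitor='normal': P(compromised) = 0.55·0.4615 / (0.55·0.4615 + 0.9·0.5385) ≈ 0.3438
After the outbound-traffic monitor='normal': P(compromised) = 0.55·0.3438 / (0.55·0.3438 + 0.9·0.6562) ≈ 0.2425
After the outbound-traffic monitor='normal': P(compromised) = 0.55·0.2425 / (0.55·0.2425 + 0.9·0.7575) ≈ 0.1636
After the IDS='alert': P(compromised) = 0.9·0.1636 / (0.9·0.1636 + 0.35·0.8364) ≈ 0.3347

0.3347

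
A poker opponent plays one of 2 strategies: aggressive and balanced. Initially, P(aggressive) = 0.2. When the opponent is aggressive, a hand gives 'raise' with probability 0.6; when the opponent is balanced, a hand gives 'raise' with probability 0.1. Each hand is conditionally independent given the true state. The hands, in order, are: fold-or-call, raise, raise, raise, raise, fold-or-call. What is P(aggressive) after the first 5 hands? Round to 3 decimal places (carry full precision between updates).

0.993

After 'fold-or-call': P(aggressive) = 0.4·0.2000 / (0.4·0.2000 + 0.9·0.8000) ≈ 0.1000
After 'raise': P(aggressive) = 0.6·0.1000 / (0.6·0.1000 + 0.1·0.9000) ≈ 0.4000
After 'raise': P(aggressive) = 0.6·0.4000 / (0.6·0.4000 + 0.1·0.6000) ≈ 0.8000
After 'raise': P(aggressive) = 0.6·0.8000 / (0.6·0.8000 + 0.1·0.2000) ≈ 0.9600
After 'raise': P(aggressive) = 0.6·0.9600 / (0.6·0.9600 + 0.1·0.0400) ≈ 0.9931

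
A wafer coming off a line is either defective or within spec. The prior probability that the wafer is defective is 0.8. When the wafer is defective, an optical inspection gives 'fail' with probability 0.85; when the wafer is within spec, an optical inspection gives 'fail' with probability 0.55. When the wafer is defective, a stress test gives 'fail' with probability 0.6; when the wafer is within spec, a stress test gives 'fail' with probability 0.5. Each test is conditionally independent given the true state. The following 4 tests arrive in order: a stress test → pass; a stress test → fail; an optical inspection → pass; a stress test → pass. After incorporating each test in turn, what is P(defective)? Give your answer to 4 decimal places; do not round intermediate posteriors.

After a stress test='pass': P(defective) = 0.4·0.8000 / (0.4·0.8000 + 0.5·0.2000) ≈ 0.7619
After a stress test='fail': P(defective) = 0.6·0.7619 / (0.6·0.7619 + 0.5·0.2381) ≈ 0.7934
After an optical inspection='pass': P(defective) = 0.15·0.7934 / (0.15·0.7934 + 0.45·0.2066) ≈ 0.5614
After a stress test='pass': P(defective) = 0.4·0.5614 / (0.4·0.5614 + 0.5·0.4386) ≈ 0.5059

0.5059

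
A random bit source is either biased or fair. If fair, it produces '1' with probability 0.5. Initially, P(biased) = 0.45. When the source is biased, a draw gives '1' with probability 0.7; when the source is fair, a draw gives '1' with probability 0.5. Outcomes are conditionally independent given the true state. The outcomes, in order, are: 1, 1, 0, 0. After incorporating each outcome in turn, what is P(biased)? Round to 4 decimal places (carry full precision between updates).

0.3660

After '1': P(biased) = 0.7·0.4500 / (0.7·0.4500 + 0.5·0.5500) ≈ 0.5339
After '1': P(biased) = 0.7·0.5339 / (0.7·0.5339 + 0.5·0.4661) ≈ 0.6159
After '0': P(biased) = 0.3·0.6159 / (0.3·0.6159 + 0.5·0.3841) ≈ 0.4904
After '0': P(biased) = 0.3·0.4904 / (0.3·0.4904 + 0.5·0.5096) ≈ 0.3660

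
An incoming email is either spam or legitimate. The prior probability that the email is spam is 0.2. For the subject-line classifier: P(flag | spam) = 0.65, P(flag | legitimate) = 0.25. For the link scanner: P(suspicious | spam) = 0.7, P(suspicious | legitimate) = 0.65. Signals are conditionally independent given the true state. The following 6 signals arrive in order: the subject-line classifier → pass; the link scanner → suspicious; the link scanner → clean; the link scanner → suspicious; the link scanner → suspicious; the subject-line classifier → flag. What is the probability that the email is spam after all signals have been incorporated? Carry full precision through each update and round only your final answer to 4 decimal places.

0.2451

After the subject-line classifier='pass': P(spam) = 0.35·0.2000 / (0.35·0.2000 + 0.75·0.8000) ≈ 0.1045
After the link scanner='suspicious': P(spam) = 0.7·0.1045 / (0.7·0.1045 + 0.65·0.8955) ≈ 0.1116
After the link scanner='clean': P(spam) = 0.3·0.1116 / (0.3·0.1116 + 0.35·0.8884) ≈ 0.0972
After the link scanner='suspicious': P(spam) = 0.7·0.0972 / (0.7·0.0972 + 0.65·0.9028) ≈ 0.1039
After the link scanner='suspicious': P(spam) = 0.7·0.1039 / (0.7·0.1039 + 0.65·0.8961) ≈ 0.1110
After the subject-line classifier='flag': P(spam) = 0.65·0.1110 / (0.65·0.1110 + 0.25·0.8890) ≈ 0.2451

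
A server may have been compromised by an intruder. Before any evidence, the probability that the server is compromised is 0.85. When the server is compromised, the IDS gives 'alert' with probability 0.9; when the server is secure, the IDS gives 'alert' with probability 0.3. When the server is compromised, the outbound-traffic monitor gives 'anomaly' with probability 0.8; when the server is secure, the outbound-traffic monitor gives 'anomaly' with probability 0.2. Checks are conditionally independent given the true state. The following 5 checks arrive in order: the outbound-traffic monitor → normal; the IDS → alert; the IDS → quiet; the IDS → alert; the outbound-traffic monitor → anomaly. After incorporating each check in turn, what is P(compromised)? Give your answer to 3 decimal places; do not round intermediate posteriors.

Apply Bayes' rule sequentially, carrying P(compromised) forward.
After the outbound-traffic monitor='normal': P(compromised) = 0.2·0.8500 / (0.2·0.8500 + 0.8·0.1500) ≈ 0.5862
After the IDS='alert': P(compromised) = 0.9·0.5862 / (0.9·0.5862 + 0.3·0.4138) ≈ 0.8095
After the IDS='quiet': P(compromised) = 0.1·0.8095 / (0.1·0.8095 + 0.7·0.1905) ≈ 0.3778
After the IDS='alert': P(compromised) = 0.9·0.3778 / (0.9·0.3778 + 0.3·0.6222) ≈ 0.6456
After the outbound-traffic monitor='anomaly': P(compromised) = 0.8·0.6456 / (0.8·0.6456 + 0.2·0.3544) ≈ 0.8793

0.879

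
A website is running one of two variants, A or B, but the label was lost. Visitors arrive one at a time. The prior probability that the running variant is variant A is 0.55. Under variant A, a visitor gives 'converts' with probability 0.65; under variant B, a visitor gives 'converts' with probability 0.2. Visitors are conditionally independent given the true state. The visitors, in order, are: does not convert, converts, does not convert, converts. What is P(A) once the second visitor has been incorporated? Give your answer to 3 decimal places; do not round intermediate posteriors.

After 'does not convert': P(A) = 0.35·0.5500 / (0.35·0.5500 + 0.8·0.4500) ≈ 0.3484
After 'converts': P(A) = 0.65·0.3484 / (0.65·0.3484 + 0.2·0.6516) ≈ 0.6347

0.635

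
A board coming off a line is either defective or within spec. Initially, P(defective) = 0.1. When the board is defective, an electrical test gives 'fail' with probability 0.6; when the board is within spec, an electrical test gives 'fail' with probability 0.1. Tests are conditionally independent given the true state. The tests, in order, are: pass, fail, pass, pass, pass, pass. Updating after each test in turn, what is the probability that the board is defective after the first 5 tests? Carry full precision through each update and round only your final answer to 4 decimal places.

After 'pass': P(defective) = 0.4·0.1000 / (0.4·0.1000 + 0.9·0.9000) ≈ 0.0471
After 'fail': P(defective) = 0.6·0.0471 / (0.6·0.0471 + 0.1·0.9529) ≈ 0.2286
After 'pass': P(defective) = 0.4·0.2286 / (0.4·0.2286 + 0.9·0.7714) ≈ 0.1164
After 'pass': P(defective) = 0.4·0.1164 / (0.4·0.1164 + 0.9·0.8836) ≈ 0.0553
After 'pass': P(defective) = 0.4·0.0553 / (0.4·0.0553 + 0.9·0.9447) ≈ 0.0254

0.0254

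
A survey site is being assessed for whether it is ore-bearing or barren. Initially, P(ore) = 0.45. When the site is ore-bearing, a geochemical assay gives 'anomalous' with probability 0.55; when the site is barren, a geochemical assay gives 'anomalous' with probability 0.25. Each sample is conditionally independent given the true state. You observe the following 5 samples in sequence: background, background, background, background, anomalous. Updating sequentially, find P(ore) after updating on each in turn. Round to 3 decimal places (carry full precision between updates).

After 'background': P(ore) = 0.45·0.4500 / (0.45·0.4500 + 0.75·0.5500) ≈ 0.3293
After 'background': P(ore) = 0.45·0.3293 / (0.45·0.3293 + 0.75·0.6707) ≈ 0.2275
After 'background': P(ore) = 0.45·0.2275 / (0.45·0.2275 + 0.75·0.7725) ≈ 0.1502
After 'background': P(ore) = 0.45·0.1502 / (0.45·0.1502 + 0.75·0.8498) ≈ 0.0959
After 'anomalous': P(ore) = 0.55·0.0959 / (0.55·0.0959 + 0.25·0.9041) ≈ 0.1892

0.189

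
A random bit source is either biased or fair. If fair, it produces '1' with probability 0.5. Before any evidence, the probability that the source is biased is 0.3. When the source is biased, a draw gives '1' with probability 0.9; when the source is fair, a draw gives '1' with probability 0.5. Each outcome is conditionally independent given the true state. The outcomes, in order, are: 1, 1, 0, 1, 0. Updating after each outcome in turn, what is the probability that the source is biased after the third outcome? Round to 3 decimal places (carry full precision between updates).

Each posterior becomes the prior for the next update.
After '1': P(biased) = 0.9·0.3000 / (0.9·0.3000 + 0.5·0.7000) ≈ 0.4355
After '1': P(biased) = 0.9·0.4355 / (0.9·0.4355 + 0.5·0.5645) ≈ 0.5813
After '0': P(biased) = 0.1·0.5813 / (0.1·0.5813 + 0.5·0.4187) ≈ 0.2174

0.217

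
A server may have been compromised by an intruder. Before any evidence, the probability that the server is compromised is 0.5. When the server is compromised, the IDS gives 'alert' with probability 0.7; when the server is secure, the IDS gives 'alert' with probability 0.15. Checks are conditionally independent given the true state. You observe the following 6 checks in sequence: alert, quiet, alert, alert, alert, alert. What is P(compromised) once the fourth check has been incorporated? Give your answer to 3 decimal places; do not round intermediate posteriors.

After 'alert': P(compromised) = 0.7·0.5000 / (0.7·0.5000 + 0.15·0.5000) ≈ 0.8235
After 'quiet': P(compromised) = 0.3·0.8235 / (0.3·0.8235 + 0.85·0.1765) ≈ 0.6222
After 'alert': P(compromised) = 0.7·0.6222 / (0.7·0.6222 + 0.15·0.3778) ≈ 0.8849
After 'alert': P(compromised) = 0.7·0.8849 / (0.7·0.8849 + 0.15·0.1151) ≈ 0.9729

0.973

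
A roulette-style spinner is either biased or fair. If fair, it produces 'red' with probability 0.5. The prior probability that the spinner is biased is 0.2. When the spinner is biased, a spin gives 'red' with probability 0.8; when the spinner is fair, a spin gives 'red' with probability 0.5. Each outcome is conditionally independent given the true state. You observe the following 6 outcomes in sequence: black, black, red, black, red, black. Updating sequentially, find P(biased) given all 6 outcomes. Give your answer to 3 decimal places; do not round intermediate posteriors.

After 'black': P(biased) = 0.2·0.2000 / (0.2·0.2000 + 0.5·0.8000) ≈ 0.0909
After 'black': P(biased) = 0.2·0.0909 / (0.2·0.0909 + 0.5·0.9091) ≈ 0.0385
After 'red': P(biased) = 0.8·0.0385 / (0.8·0.0385 + 0.5·0.9615) ≈ 0.0602
After 'black': P(biased) = 0.2·0.0602 / (0.2·0.0602 + 0.5·0.9398) ≈ 0.0250
After 'red': P(biased) = 0.8·0.0250 / (0.8·0.0250 + 0.5·0.9750) ≈ 0.0393
After 'black': P(biased) = 0.2·0.0393 / (0.2·0.0393 + 0.5·0.9607) ≈ 0.0161

0.016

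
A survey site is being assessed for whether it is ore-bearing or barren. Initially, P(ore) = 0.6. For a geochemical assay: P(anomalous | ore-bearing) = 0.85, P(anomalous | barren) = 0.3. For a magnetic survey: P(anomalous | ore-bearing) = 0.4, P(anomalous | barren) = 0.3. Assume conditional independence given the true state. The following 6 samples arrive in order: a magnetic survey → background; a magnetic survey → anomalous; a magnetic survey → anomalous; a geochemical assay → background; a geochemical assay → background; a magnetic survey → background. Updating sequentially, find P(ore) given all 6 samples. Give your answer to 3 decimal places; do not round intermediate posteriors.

After a magnetic survey='background': P(ore) = 0.6·0.6000 / (0.6·0.6000 + 0.7·0.4000) ≈ 0.5625
After a magnetic survey='anomalous': P(ore) = 0.4·0.5625 / (0.4·0.5625 + 0.3·0.4375) ≈ 0.6316
After a magnetic survey='anomalous': P(ore) = 0.4·0.6316 / (0.4·0.6316 + 0.3·0.3684) ≈ 0.6957
After a geochemical assay='background': P(ore) = 0.15·0.6957 / (0.15·0.6957 + 0.7·0.3043) ≈ 0.3288
After a geochemical assay='background': P(ore) = 0.15·0.3288 / (0.15·0.3288 + 0.7·0.6712) ≈ 0.0950
After a magnetic survey='background': P(ore) = 0.6·0.0950 / (0.6·0.0950 + 0.7·0.9050) ≈ 0.0825

0.083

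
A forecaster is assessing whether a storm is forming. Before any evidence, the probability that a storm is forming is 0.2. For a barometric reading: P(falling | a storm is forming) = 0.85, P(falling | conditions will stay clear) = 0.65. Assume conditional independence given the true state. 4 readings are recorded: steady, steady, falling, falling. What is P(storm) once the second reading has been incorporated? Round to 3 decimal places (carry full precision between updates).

0.044

After 'steady': P(storm) = 0.15·0.2000 / (0.15·0.2000 + 0.35·0.8000) ≈ 0.0968
After 'steady': P(storm) = 0.15·0.0968 / (0.15·0.0968 + 0.35·0.9032) ≈ 0.0439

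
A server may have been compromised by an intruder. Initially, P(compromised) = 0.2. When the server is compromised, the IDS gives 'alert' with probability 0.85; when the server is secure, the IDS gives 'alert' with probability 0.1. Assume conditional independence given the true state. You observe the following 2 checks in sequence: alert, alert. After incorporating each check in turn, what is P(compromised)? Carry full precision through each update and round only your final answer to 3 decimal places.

0.948

After 'alert': P(compromised) = 0.85·0.2000 / (0.85·0.2000 + 0.1·0.8000) ≈ 0.6800
After 'alert': P(compromised) = 0.85·0.6800 / (0.85·0.6800 + 0.1·0.3200) ≈ 0.9475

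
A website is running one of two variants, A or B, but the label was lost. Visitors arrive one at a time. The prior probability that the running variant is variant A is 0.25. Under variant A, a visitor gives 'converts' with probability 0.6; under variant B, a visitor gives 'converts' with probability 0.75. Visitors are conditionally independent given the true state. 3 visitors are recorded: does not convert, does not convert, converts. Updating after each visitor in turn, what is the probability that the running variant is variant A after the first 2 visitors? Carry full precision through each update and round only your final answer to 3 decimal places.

0.460

Apply Bayes' rule sequentially, carrying P(A) forward.
After 'does not convert': P(A) = 0.4·0.2500 / (0.4·0.2500 + 0.25·0.7500) ≈ 0.3478
After 'does not convert': P(A) = 0.4·0.3478 / (0.4·0.3478 + 0.25·0.6522) ≈ 0.4604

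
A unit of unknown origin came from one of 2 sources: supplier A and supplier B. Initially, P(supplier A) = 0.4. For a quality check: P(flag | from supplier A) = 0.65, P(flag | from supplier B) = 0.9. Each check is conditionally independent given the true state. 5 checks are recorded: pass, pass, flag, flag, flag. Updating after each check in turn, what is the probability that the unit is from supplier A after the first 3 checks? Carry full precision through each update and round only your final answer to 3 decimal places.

0.855

Each posterior becomes the prior for the next update.
After 'pass': P(supplier A) = 0.35·0.4000 / (0.35·0.4000 + 0.1·0.6000) ≈ 0.7000
After 'pass': P(supplier A) = 0.35·0.7000 / (0.35·0.7000 + 0.1·0.3000) ≈ 0.8909
After 'flag': P(supplier A) = 0.65·0.8909 / (0.65·0.8909 + 0.9·0.1091) ≈ 0.8550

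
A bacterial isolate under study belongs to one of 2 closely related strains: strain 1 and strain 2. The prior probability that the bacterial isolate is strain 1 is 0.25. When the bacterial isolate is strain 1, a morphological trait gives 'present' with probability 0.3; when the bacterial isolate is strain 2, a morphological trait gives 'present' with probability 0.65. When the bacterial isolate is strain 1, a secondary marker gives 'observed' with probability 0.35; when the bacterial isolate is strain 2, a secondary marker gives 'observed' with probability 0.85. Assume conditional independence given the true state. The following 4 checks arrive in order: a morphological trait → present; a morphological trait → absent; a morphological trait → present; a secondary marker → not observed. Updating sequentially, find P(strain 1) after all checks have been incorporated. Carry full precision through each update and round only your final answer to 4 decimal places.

0.3810

After a morphological trait='present': P(strain 1) = 0.3·0.2500 / (0.3·0.2500 + 0.65·0.7500) ≈ 0.1333
After a morphological trait='absent': P(strain 1) = 0.7·0.1333 / (0.7·0.1333 + 0.35·0.8667) ≈ 0.2353
After a morphological trait='present': P(strain 1) = 0.3·0.2353 / (0.3·0.2353 + 0.65·0.7647) ≈ 0.1244
After a secondary marker='not observed': P(strain 1) = 0.65·0.1244 / (0.65·0.1244 + 0.15·0.8756) ≈ 0.3810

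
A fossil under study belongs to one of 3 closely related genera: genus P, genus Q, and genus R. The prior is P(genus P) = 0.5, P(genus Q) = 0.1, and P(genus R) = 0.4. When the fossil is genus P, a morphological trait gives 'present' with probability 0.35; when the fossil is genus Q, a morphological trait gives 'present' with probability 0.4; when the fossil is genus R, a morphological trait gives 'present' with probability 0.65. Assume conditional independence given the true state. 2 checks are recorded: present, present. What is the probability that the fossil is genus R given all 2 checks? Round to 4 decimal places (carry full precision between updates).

0.6863

After 'present': normaliser = 0.35·0.5000 + 0.4·0.1000 + 0.65·0.4000; P(genus P) ≈ 0.3684, P(genus Q) ≈ 0.0842, P(genus R) ≈ 0.5474
After 'present': normaliser = 0.35·0.3684 + 0.4·0.0842 + 0.65·0.5474; P(genus P) ≈ 0.2487, P(genus Q) ≈ 0.0650, P(genus R) ≈ 0.6863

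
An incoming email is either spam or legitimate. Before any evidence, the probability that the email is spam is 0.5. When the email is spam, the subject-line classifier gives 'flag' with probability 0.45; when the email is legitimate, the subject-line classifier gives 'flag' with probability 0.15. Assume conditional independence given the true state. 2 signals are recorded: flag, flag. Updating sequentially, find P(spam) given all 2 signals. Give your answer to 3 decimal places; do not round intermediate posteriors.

0.900

After 'flag': P(spam) = 0.45·0.5000 / (0.45·0.5000 + 0.15·0.5000) ≈ 0.7500
After 'flag': P(spam) = 0.45·0.7500 / (0.45·0.7500 + 0.15·0.2500) ≈ 0.9000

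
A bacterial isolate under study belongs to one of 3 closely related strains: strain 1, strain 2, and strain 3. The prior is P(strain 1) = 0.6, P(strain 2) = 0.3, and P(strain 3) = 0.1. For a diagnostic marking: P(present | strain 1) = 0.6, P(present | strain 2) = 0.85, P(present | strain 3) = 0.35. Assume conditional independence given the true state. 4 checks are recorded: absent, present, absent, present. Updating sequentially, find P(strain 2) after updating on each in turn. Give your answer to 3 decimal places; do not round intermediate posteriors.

0.109

After 'absent': normaliser = 0.4·0.6000 + 0.15·0.3000 + 0.65·0.1000; P(strain 1) ≈ 0.6857, P(strain 2) ≈ 0.1286, P(strain 3) ≈ 0.1857
After 'present': normaliser = 0.6·0.6857 + 0.85·0.1286 + 0.35·0.1857; P(strain 1) ≈ 0.7024, P(strain 2) ≈ 0.1866, P(strain 3) ≈ 0.1110
After 'absent': normaliser = 0.4·0.7024 + 0.15·0.1866 + 0.65·0.1110; P(strain 1) ≈ 0.7373, P(strain 2) ≈ 0.0734, P(strain 3) ≈ 0.1893
After 'present': normaliser = 0.6·0.7373 + 0.85·0.0734 + 0.35·0.1893; P(strain 1) ≈ 0.7747, P(strain 2) ≈ 0.1093, P(strain 3) ≈ 0.1160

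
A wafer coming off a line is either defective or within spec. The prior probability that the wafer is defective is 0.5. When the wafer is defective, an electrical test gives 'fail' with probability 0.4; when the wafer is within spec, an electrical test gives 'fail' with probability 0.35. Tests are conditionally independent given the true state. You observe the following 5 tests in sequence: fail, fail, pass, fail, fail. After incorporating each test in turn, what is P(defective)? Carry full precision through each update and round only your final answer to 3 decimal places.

Apply Bayes' rule sequentially, carrying P(defective) forward.
After 'fail': P(defective) = 0.4·0.5000 / (0.4·0.5000 + 0.35·0.5000) ≈ 0.5333
After 'fail': P(defective) = 0.4·0.5333 / (0.4·0.5333 + 0.35·0.4667) ≈ 0.5664
After 'pass': P(defective) = 0.6·0.5664 / (0.6·0.5664 + 0.65·0.4336) ≈ 0.5466
After 'fail': P(defective) = 0.4·0.5466 / (0.4·0.5466 + 0.35·0.4534) ≈ 0.5795
After 'fail': P(defective) = 0.4·0.5795 / (0.4·0.5795 + 0.35·0.4205) ≈ 0.6116

0.612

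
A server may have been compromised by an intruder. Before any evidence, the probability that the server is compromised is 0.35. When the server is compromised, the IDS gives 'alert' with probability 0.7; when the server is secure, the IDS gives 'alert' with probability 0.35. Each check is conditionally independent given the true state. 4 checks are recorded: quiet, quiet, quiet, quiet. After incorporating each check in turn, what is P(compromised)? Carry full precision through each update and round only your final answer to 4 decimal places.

0.0239

After 'quiet': P(compromised) = 0.3·0.3500 / (0.3·0.3500 + 0.65·0.6500) ≈ 0.1991
After 'quiet': P(compromised) = 0.3·0.1991 / (0.3·0.1991 + 0.65·0.8009) ≈ 0.1029
After 'quiet': P(compromised) = 0.3·0.1029 / (0.3·0.1029 + 0.65·0.8971) ≈ 0.0503
After 'quiet': P(compromised) = 0.3·0.0503 / (0.3·0.0503 + 0.65·0.9497) ≈ 0.0239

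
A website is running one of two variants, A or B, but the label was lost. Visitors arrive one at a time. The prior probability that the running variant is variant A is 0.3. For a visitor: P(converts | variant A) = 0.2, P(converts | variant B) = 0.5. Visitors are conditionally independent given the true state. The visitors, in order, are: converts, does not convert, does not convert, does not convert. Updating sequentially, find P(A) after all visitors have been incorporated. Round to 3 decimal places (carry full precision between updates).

After 'converts': P(A) = 0.2·0.3000 / (0.2·0.3000 + 0.5·0.7000) ≈ 0.1463
After 'does not convert': P(A) = 0.8·0.1463 / (0.8·0.1463 + 0.5·0.8537) ≈ 0.2152
After 'does not convert': P(A) = 0.8·0.2152 / (0.8·0.2152 + 0.5·0.7848) ≈ 0.3050
After 'does not convert': P(A) = 0.8·0.3050 / (0.8·0.3050 + 0.5·0.6950) ≈ 0.4125

0.413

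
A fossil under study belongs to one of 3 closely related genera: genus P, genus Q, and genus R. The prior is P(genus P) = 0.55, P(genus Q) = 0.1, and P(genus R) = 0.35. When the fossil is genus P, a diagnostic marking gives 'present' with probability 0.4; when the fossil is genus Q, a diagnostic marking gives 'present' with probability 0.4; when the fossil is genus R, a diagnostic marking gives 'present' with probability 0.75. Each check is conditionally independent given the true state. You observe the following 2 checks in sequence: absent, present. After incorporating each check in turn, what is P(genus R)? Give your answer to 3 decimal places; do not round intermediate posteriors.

0.296

Each posterior becomes the prior for the next update.
After 'absent': normaliser = 0.6·0.5500 + 0.6·0.1000 + 0.25·0.3500; P(genus P) ≈ 0.6911, P(genus Q) ≈ 0.1257, P(genus R) ≈ 0.1832
After 'present': normaliser = 0.4·0.6911 + 0.4·0.1257 + 0.75·0.1832; P(genus P) ≈ 0.5956, P(genus Q) ≈ 0.1083, P(genus R) ≈ 0.2961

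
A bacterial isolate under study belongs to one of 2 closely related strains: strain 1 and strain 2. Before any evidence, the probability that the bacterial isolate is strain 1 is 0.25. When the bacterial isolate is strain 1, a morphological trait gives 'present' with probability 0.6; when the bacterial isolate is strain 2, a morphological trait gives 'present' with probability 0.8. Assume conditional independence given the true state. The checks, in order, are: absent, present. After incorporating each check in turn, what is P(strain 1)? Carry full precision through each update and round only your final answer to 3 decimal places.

After 'absent': P(strain 1) = 0.4·0.2500 / (0.4·0.2500 + 0.2·0.7500) ≈ 0.4000
After 'present': P(strain 1) = 0.6·0.4000 / (0.6·0.4000 + 0.8·0.6000) ≈ 0.3333

0.333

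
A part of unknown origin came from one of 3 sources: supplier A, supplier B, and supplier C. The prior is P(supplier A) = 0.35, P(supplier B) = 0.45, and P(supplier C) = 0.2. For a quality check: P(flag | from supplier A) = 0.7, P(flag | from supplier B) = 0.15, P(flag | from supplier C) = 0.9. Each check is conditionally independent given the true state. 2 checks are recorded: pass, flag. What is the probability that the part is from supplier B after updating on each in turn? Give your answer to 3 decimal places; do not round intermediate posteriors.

After 'pass': normaliser = 0.3·0.3500 + 0.85·0.4500 + 0.1·0.2000; P(supplier A) ≈ 0.2069, P(supplier B) ≈ 0.7537, P(supplier C) ≈ 0.0394
After 'flag': normaliser = 0.7·0.2069 + 0.15·0.7537 + 0.9·0.0394; P(supplier A) ≈ 0.4937, P(supplier B) ≈ 0.3854, P(supplier C) ≈ 0.1209

0.385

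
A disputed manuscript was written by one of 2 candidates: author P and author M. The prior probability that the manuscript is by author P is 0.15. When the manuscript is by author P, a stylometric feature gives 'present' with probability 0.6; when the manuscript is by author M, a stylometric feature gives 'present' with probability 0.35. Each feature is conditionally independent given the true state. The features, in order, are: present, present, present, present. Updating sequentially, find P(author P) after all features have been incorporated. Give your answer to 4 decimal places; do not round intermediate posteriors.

0.6038

After 'present': P(author P) = 0.6·0.1500 / (0.6·0.1500 + 0.35·0.8500) ≈ 0.2323
After 'present': P(author P) = 0.6·0.2323 / (0.6·0.2323 + 0.35·0.7677) ≈ 0.3415
After 'present': P(author P) = 0.6·0.3415 / (0.6·0.3415 + 0.35·0.6585) ≈ 0.4706
After 'present': P(author P) = 0.6·0.4706 / (0.6·0.4706 + 0.35·0.5294) ≈ 0.6038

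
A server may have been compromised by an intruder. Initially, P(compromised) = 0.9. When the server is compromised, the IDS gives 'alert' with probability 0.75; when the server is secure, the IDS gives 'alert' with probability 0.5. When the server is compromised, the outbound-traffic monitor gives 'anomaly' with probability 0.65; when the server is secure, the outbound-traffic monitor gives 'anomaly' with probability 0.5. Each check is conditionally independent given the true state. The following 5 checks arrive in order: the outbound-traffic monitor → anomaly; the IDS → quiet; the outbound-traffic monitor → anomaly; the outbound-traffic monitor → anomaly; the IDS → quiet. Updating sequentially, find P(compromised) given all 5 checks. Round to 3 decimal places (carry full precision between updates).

0.832

After the outbound-traffic monitor='anomaly': P(compromised) = 0.65·0.9000 / (0.65·0.9000 + 0.5·0.1000) ≈ 0.9213
After the IDS='quiet': P(compromised) = 0.25·0.9213 / (0.25·0.9213 + 0.5·0.0787) ≈ 0.8540
After the outbound-traffic monitor='anomaly': P(compromised) = 0.65·0.8540 / (0.65·0.8540 + 0.5·0.1460) ≈ 0.8838
After the outbound-traffic monitor='anomaly': P(compromised) = 0.65·0.8838 / (0.65·0.8838 + 0.5·0.1162) ≈ 0.9081
After the IDS='quiet': P(compromised) = 0.25·0.9081 / (0.25·0.9081 + 0.5·0.0919) ≈ 0.8317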